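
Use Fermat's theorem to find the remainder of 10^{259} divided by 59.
23

By Fermat's Little Theorem, a^(p-1) ≡ 1 (mod p) for prime p and gcd(a, p) = 1
Here p = 59, so 10^58 ≡ 1 (mod 59)
We can reduce the exponent: 259 mod 58 = 27
So 10^259 ≡ 10^27 (mod 59)
Computing: 10^27 mod 59 = 23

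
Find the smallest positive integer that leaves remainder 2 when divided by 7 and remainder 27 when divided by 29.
M = 7 × 29 = 203. M₁ = 29, y₁ ≡ 1 (mod 7). M₂ = 7, y₂ ≡ 25 (mod 29). k = 2×29×1 + 27×7×25 ≡ 114 (mod 203). The smallest positive such number is 114.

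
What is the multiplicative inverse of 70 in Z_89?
14

Using Extended Euclidean Algorithm:
gcd(70, 89) = 1
Bezout coefficients: 70 × 14 + 89 × -11 = 1
So 70 × 14 ≡ 1 (mod 89)
The inverse is 14 mod 89 = 14
Verification: 70 × 14 = 980 = 11 × 89 + 1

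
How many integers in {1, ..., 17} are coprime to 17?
16

Prime factorization: 17 = 17
Using the formula φ(n) = n × Π(1 - 1/p) for each prime factor p:
φ(17) = 17 × (1 - 1/17)
φ(17) = 16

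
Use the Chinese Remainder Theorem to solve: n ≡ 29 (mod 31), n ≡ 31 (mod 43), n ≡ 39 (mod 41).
49567

Using the Chinese Remainder Theorem:
M = product of moduli = 54653
For equation 1: M_1 = 1763, 1763 ≡ 27 (mod 31), inverse of 1763 mod 31 is 23 (check: 27 × 23 = 621 ≡ 1 (mod 31))
For equation 2: M_2 = 1271, 1271 ≡ 24 (mod 43), inverse of 1271 mod 43 is 9 (check: 24 × 9 = 216 ≡ 1 (mod 43))
For equation 3: M_3 = 1333, 1333 ≡ 21 (mod 41), inverse of 1333 mod 41 is 2 (check: 21 × 2 = 42 ≡ 1 (mod 41))
Combine: n ≡ Σ r_i×M_i×(M_i⁻¹ mod m_i) = 29×1763×23 + 31×1271×9 + 39×1333×2 = 1175921 + 354609 + 103974 = 1634504
1634504 mod 54653 = 49567
n ≡ 49567 (mod 54653)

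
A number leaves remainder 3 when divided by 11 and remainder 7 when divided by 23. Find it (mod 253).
M = 11 × 23 = 253. M₁ = 23, y₁ ≡ 1 (mod 11). M₂ = 11, y₂ ≡ 21 (mod 23). x = 3×23×1 + 7×11×21 ≡ 168 (mod 253)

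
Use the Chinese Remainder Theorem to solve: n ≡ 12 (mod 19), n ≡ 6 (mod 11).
50

Using the Chinese Remainder Theorem:
M = product of moduli = 209
For equation 1: M_1 = 11, 11 ≡ 11 (mod 19), inverse of 11 mod 19 is 7 (check: 11 × 7 = 77 ≡ 1 (mod 19))
For equation 2: M_2 = 19, 19 ≡ 8 (mod 11), inverse of 19 mod 11 is 7 (check: 8 × 7 = 56 ≡ 1 (mod 11))
Combine: n ≡ Σ r_i×M_i×(M_i⁻¹ mod m_i) = 12×11×7 + 6×19×7 = 924 + 798 = 1722
1722 mod 209 = 50
n ≡ 50 (mod 209)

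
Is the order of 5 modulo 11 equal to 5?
Yes, ord_11(5) = 5.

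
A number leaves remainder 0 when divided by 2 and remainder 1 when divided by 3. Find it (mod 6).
M = 2 × 3 = 6. M₁ = 3, y₁ ≡ 1 (mod 2). M₂ = 2, y₂ ≡ 2 (mod 3). x = 0×3×1 + 1×2×2 ≡ 4 (mod 6)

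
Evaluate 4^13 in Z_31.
Using repeated squaring. 13 = 8 + 4 + 1 (binary 1101). Repeated squaring mod 31: 4^1 ≡ 4; 4^2 ≡ 4² = 16 ≡ 16; 4^4 ≡ 16² = 256 ≡ 8; 4^8 ≡ 8² = 64 ≡ 2. Multiply: 4^13 = 4^8 × 4^4 × 4^1 ≡ 2 × 8 × 4 (mod 31): 2 × 8 = 16 ≡ 16; 16 × 4 = 64 ≡ 2. So 4^13 ≡ 2 (mod 31).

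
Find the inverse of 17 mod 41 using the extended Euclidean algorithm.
Extended GCD: 17(-12) + 41(5) = 1. So 17^(-1) ≡ 29 ≡ 29 (mod 41). Verify: 17 × 29 = 493 ≡ 1 (mod 41)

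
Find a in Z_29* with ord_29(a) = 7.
7 has order 7 mod 29 since 7^{7} ≡ 1 (mod 29) and no smaller power works.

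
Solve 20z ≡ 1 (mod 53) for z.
20^(-1) ≡ 8 (mod 53). Verification: 20 × 8 = 160 ≡ 1 (mod 53)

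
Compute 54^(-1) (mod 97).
9

Using Extended Euclidean Algorithm:
gcd(54, 97) = 1
Bezout coefficients: 54 × 9 + 97 × -5 = 1
So 54 × 9 ≡ 1 (mod 97)
The inverse is 9 mod 97 = 9
Verification: 54 × 9 = 486 = 5 × 97 + 1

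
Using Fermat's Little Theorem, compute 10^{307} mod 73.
51

By Fermat's Little Theorem, a^(p-1) ≡ 1 (mod p) for prime p and gcd(a, p) = 1
Here p = 73, so 10^72 ≡ 1 (mod 73)
We can reduce the exponent: 307 mod 72 = 19
So 10^307 ≡ 10^19 (mod 73)
Computing: 10^19 mod 73 = 51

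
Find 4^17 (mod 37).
Using repeated squaring. 17 = 16 + 1 (binary 10001). Repeated squaring mod 37: 4^1 ≡ 4; 4^2 ≡ 4² = 16 ≡ 16; 4^4 ≡ 16² = 256 ≡ 34; 4^8 ≡ 34² = 1156 ≡ 9; 4^16 ≡ 9² = 81 ≡ 7. Multiply: 4^17 = 4^16 × 4^1 ≡ 7 × 4 (mod 37): 7 × 4 = 28 ≡ 28. So 4^17 ≡ 28 (mod 37).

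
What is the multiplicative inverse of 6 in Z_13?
11

Using Extended Euclidean Algorithm:
gcd(6, 13) = 1
Bezout coefficients: 6 × -2 + 13 × 1 = 1
So 6 × -2 ≡ 1 (mod 13)
The inverse is -2 mod 13 = 11
Verification: 6 × 11 = 66 = 5 × 13 + 1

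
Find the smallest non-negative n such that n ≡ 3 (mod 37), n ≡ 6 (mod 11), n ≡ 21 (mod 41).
9697

Using the Chinese Remainder Theorem:
M = product of moduli = 16687
For equation 1: M_1 = 451, 451 ≡ 7 (mod 37), inverse of 451 mod 37 is 16 (check: 7 × 16 = 112 ≡ 1 (mod 37))
For equation 2: M_2 = 1517, 1517 ≡ 10 (mod 11), inverse of 1517 mod 11 is 10 (check: 10 × 10 = 100 ≡ 1 (mod 11))
For equation 3: M_3 = 407, 407 ≡ 38 (mod 41), inverse of 407 mod 41 is 27 (check: 38 × 27 = 1026 ≡ 1 (mod 41))
Combine: n ≡ Σ r_i×M_i×(M_i⁻¹ mod m_i) = 3×451×16 + 6×1517×10 + 21×407×27 = 21648 + 91020 + 230769 = 343437
343437 mod 16687 = 9697
n ≡ 9697 (mod 16687)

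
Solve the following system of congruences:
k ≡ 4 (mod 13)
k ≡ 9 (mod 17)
43

Using the Chinese Remainder Theorem:
M = product of moduli = 221
For equation 1: M_1 = 17, 17 ≡ 4 (mod 13), inverse of 17 mod 13 is 10 (check: 4 × 10 = 40 ≡ 1 (mod 13))
For equation 2: M_2 = 13, 13 ≡ 13 (mod 17), inverse of 13 mod 17 is 4 (check: 13 × 4 = 52 ≡ 1 (mod 17))
Combine: k ≡ Σ r_i×M_i×(M_i⁻¹ mod m_i) = 4×17×10 + 9×13×4 = 680 + 468 = 1148
1148 mod 221 = 43
k ≡ 43 (mod 221)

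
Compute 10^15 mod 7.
Using Fermat: 10^{6} ≡ 1 (mod 7). 15 ≡ 3 (mod 6). So 10^{15} ≡ 10^{3} ≡ 6 (mod 7)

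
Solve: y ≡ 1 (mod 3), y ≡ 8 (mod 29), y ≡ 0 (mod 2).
M = 3 × 29 × 2 = 174. M₁ = 58, y₁ ≡ 1 (mod 3). M₂ = 6, y₂ ≡ 5 (mod 29). M₃ = 87, y₃ ≡ 1 (mod 2). y = 1×58×1 + 8×6×5 + 0×87×1 ≡ 124 (mod 174)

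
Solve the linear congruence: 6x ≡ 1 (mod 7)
6

Since gcd(6, 7) = 1 divides 1, a solution exists.
Multiply both sides by the inverse of 6 mod 7:
  6^(-1) mod 7 = 6
  x ≡ 6 × 1 ≡ 6 ≡ 6 (mod 7)
Verification: 6 × 6 = 36 = 5 × 7 + 1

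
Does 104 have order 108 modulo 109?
p - 1 = 108 has prime divisors 2, 3. Check 104^(108/q) mod 109 for each: 104^(108/2) = 104^54 ≡ 1, 104^(108/3) = 104^36 ≡ 63 (mod 109). Since 104^54 ≡ 1 (mod 109), the order of 104 divides 54 (in fact the order is 54) ≠ 108, so it is not a primitive root.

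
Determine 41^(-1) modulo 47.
41^(-1) ≡ 39 (mod 47). Verification: 41 × 39 = 1599 ≡ 1 (mod 47)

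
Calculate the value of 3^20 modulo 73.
Using repeated squaring. 20 = 16 + 4 (binary 10100). Repeated squaring mod 73: 3^1 ≡ 3; 3^2 ≡ 3² = 9 ≡ 9; 3^4 ≡ 9² = 81 ≡ 8; 3^8 ≡ 8² = 64 ≡ 64; 3^16 ≡ 64² = 4096 ≡ 8. Multiply: 3^20 = 3^16 × 3^4 ≡ 8 × 8 (mod 73): 8 × 8 = 64 ≡ 64. So 3^20 ≡ 64 (mod 73).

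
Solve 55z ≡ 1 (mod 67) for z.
55^(-1) ≡ 39 (mod 67). Verification: 55 × 39 = 2145 ≡ 1 (mod 67)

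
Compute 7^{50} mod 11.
1

Using successive squaring:
Binary expansion of 50: 110010
Powers of 7 mod 11 (each is the square of the previous):
  7^1 ≡ 7 (mod 11)
  7^2 ≡ 7² = 49 ≡ 5 (mod 11)
  7^4 ≡ 5² = 25 ≡ 3 (mod 11)
  7^8 ≡ 3² = 9 ≡ 9 (mod 11)
  7^16 ≡ 9² = 81 ≡ 4 (mod 11)
  7^32 ≡ 4² = 16 ≡ 5 (mod 11)
50 = 32 + 16 + 2, so 7^50 = 7^32 × 7^16 × 7^2 ≡ 5 × 4 × 5 (mod 11)
Multiplying step by step:
  5 × 4 = 20 ≡ 9 (mod 11)
  9 × 5 = 45 ≡ 1 (mod 11)
Result: 7^50 ≡ 1 (mod 11)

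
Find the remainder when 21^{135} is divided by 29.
By Fermat: 21^{28} ≡ 1 (mod 29). 135 = 4×28 + 23. So 21^{135} ≡ 21^{23} ≡ 15 (mod 29)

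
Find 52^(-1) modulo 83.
8

Using Extended Euclidean Algorithm:
gcd(52, 83) = 1
Bezout coefficients: 52 × 8 + 83 × -5 = 1
So 52 × 8 ≡ 1 (mod 83)
The inverse is 8 mod 83 = 8
Verification: 52 × 8 = 416 = 5 × 83 + 1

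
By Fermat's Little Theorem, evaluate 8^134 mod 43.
By Fermat: 8^{42} ≡ 1 (mod 43). 134 = 3×42 + 8. So 8^{134} ≡ 8^{8} ≡ 35 (mod 43)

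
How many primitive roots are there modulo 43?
12

The number of primitive roots modulo p is φ(p-1) = φ(42)
φ(42) = 12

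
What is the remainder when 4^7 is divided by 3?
4 ≡ 1 (mod 3). 7 = 4 + 2 + 1 (binary 111). Repeated squaring mod 3: 1^1 ≡ 1; 1^2 ≡ 1² = 1 ≡ 1; 1^4 ≡ 1² = 1 ≡ 1. Multiply: 4^7 ≡ 1^4 × 1^2 × 1^1 ≡ 1 × 1 × 1 (mod 3): 1 × 1 = 1 ≡ 1; 1 × 1 = 1 ≡ 1. So 4^7 ≡ 1 (mod 3).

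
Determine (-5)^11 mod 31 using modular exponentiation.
Using repeated squaring. (-5) ≡ 26 (mod 31). 11 = 8 + 2 + 1 (binary 1011). Repeated squaring mod 31: 26^1 ≡ 26; 26^2 ≡ 26² = 676 ≡ 25; 26^4 ≡ 25² = 625 ≡ 5; 26^8 ≡ 5² = 25 ≡ 25. Multiply: (-5)^11 ≡ 26^8 × 26^2 × 26^1 ≡ 25 × 25 × 26 (mod 31): 25 × 25 = 625 ≡ 5; 5 × 26 = 130 ≡ 6. So (-5)^11 ≡ 6 (mod 31).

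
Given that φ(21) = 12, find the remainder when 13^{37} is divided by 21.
By Euler: 13^{12} ≡ 1 (mod 21) since gcd(13, 21) = 1. 37 = 3×12 + 1. So 13^{37} ≡ 13^{1} ≡ 13 (mod 21)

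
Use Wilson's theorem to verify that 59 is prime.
(58)! mod 59 = 58. Since this equals -1 (mod 59), Wilson confirms 59 is prime.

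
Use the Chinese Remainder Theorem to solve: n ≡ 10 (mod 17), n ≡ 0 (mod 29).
435

Using the Chinese Remainder Theorem:
M = product of moduli = 493
For equation 1: M_1 = 29, 29 ≡ 12 (mod 17), inverse of 29 mod 17 is 10 (check: 12 × 10 = 120 ≡ 1 (mod 17))
For equation 2: M_2 = 17, 17 ≡ 17 (mod 29), inverse of 17 mod 29 is 12 (check: 17 × 12 = 204 ≡ 1 (mod 29))
Combine: n ≡ Σ r_i×M_i×(M_i⁻¹ mod m_i) = 10×29×10 + 0×17×12 = 2900 + 0 = 2900
2900 mod 493 = 435
n ≡ 435 (mod 493)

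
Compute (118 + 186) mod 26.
18

(118 + 186) = 304
304 mod 26 = 18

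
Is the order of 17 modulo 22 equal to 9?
No, the actual order is 10, not 9.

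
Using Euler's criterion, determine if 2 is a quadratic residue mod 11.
By Euler's criterion: 2^{5} ≡ 10 (mod 11). Since this equals -1 (≡ 10), 2 is not a QR.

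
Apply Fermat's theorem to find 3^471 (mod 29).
By Fermat: 3^{28} ≡ 1 (mod 29). 471 ≡ 23 (mod 28). So 3^{471} ≡ 3^{23} ≡ 8 (mod 29)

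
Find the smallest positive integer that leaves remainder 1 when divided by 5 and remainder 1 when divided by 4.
M = 5 × 4 = 20. M₁ = 4, y₁ ≡ 4 (mod 5). M₂ = 5, y₂ ≡ 1 (mod 4). k = 1×4×4 + 1×5×1 ≡ 1 (mod 20). The smallest positive such number is 1.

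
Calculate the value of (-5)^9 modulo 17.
(-5) ≡ 12 (mod 17). 9 = 8 + 1 (binary 1001). Repeated squaring mod 17: 12^1 ≡ 12; 12^2 ≡ 12² = 144 ≡ 8; 12^4 ≡ 8² = 64 ≡ 13; 12^8 ≡ 13² = 169 ≡ 16. Multiply: (-5)^9 ≡ 12^8 × 12^1 ≡ 16 × 12 (mod 17): 16 × 12 = 192 ≡ 5. So (-5)^9 ≡ 5 (mod 17).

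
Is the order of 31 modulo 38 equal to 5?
No, the actual order is 6, not 5.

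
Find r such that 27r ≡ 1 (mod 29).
27^(-1) ≡ 14 (mod 29). Verification: 27 × 14 = 378 ≡ 1 (mod 29)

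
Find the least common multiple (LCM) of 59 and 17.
1003

First find GCD(59, 17) using the Euclidean algorithm:
59 = 3 × 17 + 8
17 = 2 × 8 + 1
8 = 8 × 1 + 0
GCD(59, 17) = 1

LCM formula: LCM(a, b) = (a × b) / GCD(a, b)
LCM(59, 17) = (59 × 17) / 1
LCM(59, 17) = 1003 / 1
LCM(59, 17) = 1003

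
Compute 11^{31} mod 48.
35

Using successive squaring:
Binary expansion of 31: 11111
Powers of 11 mod 48 (each is the square of the previous):
  11^1 ≡ 11 (mod 48)
  11^2 ≡ 11² = 121 ≡ 25 (mod 48)
  11^4 ≡ 25² = 625 ≡ 1 (mod 48)
  11^8 ≡ 1² = 1 ≡ 1 (mod 48)
  11^16 ≡ 1² = 1 ≡ 1 (mod 48)
31 = 16 + 8 + 4 + 2 + 1, so 11^31 = 11^16 × 11^8 × 11^4 × 11^2 × 11^1 ≡ 1 × 1 × 1 × 25 × 11 (mod 48)
Multiplying step by step:
  1 × 1 = 1 ≡ 1 (mod 48)
  1 × 1 = 1 ≡ 1 (mod 48)
  1 × 25 = 25 ≡ 25 (mod 48)
  25 × 11 = 275 ≡ 35 (mod 48)
Result: 11^31 ≡ 35 (mod 48)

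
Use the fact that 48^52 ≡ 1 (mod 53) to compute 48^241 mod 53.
By Fermat: 48^{52} ≡ 1 (mod 53). 241 = 4×52 + 33. So 48^{241} ≡ 48^{33} ≡ 3 (mod 53)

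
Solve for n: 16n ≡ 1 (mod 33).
31

Since gcd(16, 33) = 1 divides 1, a solution exists.
Multiply both sides by the inverse of 16 mod 33:
  16^(-1) mod 33 = 31
  x ≡ 31 × 1 ≡ 31 ≡ 31 (mod 33)
Verification: 16 × 31 = 496 = 15 × 33 + 1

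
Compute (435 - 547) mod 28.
0

(435 - 547) = -112
-112 mod 28 = 0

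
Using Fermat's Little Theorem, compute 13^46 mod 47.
By Fermat's Little Theorem, 13^{46} ≡ 1 (mod 47) since 47 is prime and gcd(13, 47) = 1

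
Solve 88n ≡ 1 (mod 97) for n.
88^(-1) ≡ 43 (mod 97). Verification: 88 × 43 = 3784 ≡ 1 (mod 97)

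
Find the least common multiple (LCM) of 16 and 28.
112

First find GCD(16, 28) using the Euclidean algorithm:
16 = 0 × 28 + 16
28 = 1 × 16 + 12
16 = 1 × 12 + 4
12 = 3 × 4 + 0
GCD(16, 28) = 4

LCM formula: LCM(a, b) = (a × b) / GCD(a, b)
LCM(16, 28) = (16 × 28) / 4
LCM(16, 28) = 448 / 4
LCM(16, 28) = 112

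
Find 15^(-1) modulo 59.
4

Using Extended Euclidean Algorithm:
gcd(15, 59) = 1
Bezout coefficients: 15 × 4 + 59 × -1 = 1
So 15 × 4 ≡ 1 (mod 59)
The inverse is 4 mod 59 = 4
Verification: 15 × 4 = 60 = 1 × 59 + 1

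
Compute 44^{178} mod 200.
16

Using successive squaring:
Binary expansion of 178: 10110010
Powers of 44 mod 200 (each is the square of the previous):
  44^1 ≡ 44 (mod 200)
  44^2 ≡ 44² = 1936 ≡ 136 (mod 200)
  44^4 ≡ 136² = 18496 ≡ 96 (mod 200)
  44^8 ≡ 96² = 9216 ≡ 16 (mod 200)
  44^16 ≡ 16² = 256 ≡ 56 (mod 200)
  44^32 ≡ 56² = 3136 ≡ 136 (mod 200)
  44^64 ≡ 136² = 18496 ≡ 96 (mod 200)
  44^128 ≡ 96² = 9216 ≡ 16 (mod 200)
178 = 128 + 32 + 16 + 2, so 44^178 = 44^128 × 44^32 × 44^16 × 44^2 ≡ 16 × 136 × 56 × 136 (mod 200)
Multiplying step by step:
  16 × 136 = 2176 ≡ 176 (mod 200)
  176 × 56 = 9856 ≡ 56 (mod 200)
  56 × 136 = 7616 ≡ 16 (mod 200)
Result: 44^178 ≡ 16 (mod 200)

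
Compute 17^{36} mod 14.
1

Using successive squaring:
Binary expansion of 36: 100100
Powers of 17 mod 14 (each is the square of the previous):
  17^1 ≡ 3 (mod 14)
  17^2 ≡ 3² = 9 ≡ 9 (mod 14)
  17^4 ≡ 9² = 81 ≡ 11 (mod 14)
  17^8 ≡ 11² = 121 ≡ 9 (mod 14)
  17^16 ≡ 9² = 81 ≡ 11 (mod 14)
  17^32 ≡ 11² = 121 ≡ 9 (mod 14)
36 = 32 + 4, so 17^36 = 17^32 × 17^4 ≡ 9 × 11 (mod 14)
Multiplying step by step:
  9 × 11 = 99 ≡ 1 (mod 14)
Result: 17^36 ≡ 1 (mod 14)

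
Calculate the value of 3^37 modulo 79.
Using repeated squaring. 37 = 32 + 4 + 1 (binary 100101). Repeated squaring mod 79: 3^1 ≡ 3; 3^2 ≡ 3² = 9 ≡ 9; 3^4 ≡ 9² = 81 ≡ 2; 3^8 ≡ 2² = 4 ≡ 4; 3^16 ≡ 4² = 16 ≡ 16; 3^32 ≡ 16² = 256 ≡ 19. Multiply: 3^37 = 3^32 × 3^4 × 3^1 ≡ 19 × 2 × 3 (mod 79): 19 × 2 = 38 ≡ 38; 38 × 3 = 114 ≡ 35. So 3^37 ≡ 35 (mod 79).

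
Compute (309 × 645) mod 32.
9

(309 × 645) = 199305
199305 mod 32 = 9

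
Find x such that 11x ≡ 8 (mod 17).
10

Since gcd(11, 17) = 1 divides 8, a solution exists.
Multiply both sides by the inverse of 11 mod 17:
  11^(-1) mod 17 = 14
  x ≡ 14 × 8 ≡ 112 ≡ 10 (mod 17)
Verification: 11 × 10 = 110 = 6 × 17 + 8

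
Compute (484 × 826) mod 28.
0

(484 × 826) = 399784
399784 mod 28 = 0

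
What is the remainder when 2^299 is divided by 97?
Using Fermat: 2^{96} ≡ 1 (mod 97). 299 ≡ 11 (mod 96). So 2^{299} ≡ 2^{11} ≡ 11 (mod 97)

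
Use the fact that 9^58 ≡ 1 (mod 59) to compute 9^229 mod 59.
By Fermat: 9^{58} ≡ 1 (mod 59). 229 = 3×58 + 55. So 9^{229} ≡ 9^{55} ≡ 45 (mod 59)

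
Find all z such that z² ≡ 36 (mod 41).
The square roots of 36 mod 41 are 6 and 35. Verify: 6² = 36 ≡ 36 (mod 41)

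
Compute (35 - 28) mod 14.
7

(35 - 28) = 7
7 mod 14 = 7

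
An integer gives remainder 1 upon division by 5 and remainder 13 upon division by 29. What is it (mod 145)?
M = 5 × 29 = 145. M₁ = 29, y₁ ≡ 4 (mod 5). M₂ = 5, y₂ ≡ 6 (mod 29). m = 1×29×4 + 13×5×6 ≡ 71 (mod 145). The smallest positive such number is 71.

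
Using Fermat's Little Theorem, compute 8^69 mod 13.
By Fermat: 8^{12} ≡ 1 (mod 13). 69 = 5×12 + 9. So 8^{69} ≡ 8^{9} ≡ 8 (mod 13)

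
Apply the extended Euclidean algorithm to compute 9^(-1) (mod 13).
Extended GCD: 9(3) + 13(-2) = 1. So 9^(-1) ≡ 3 ≡ 3 (mod 13). Verify: 9 × 3 = 27 ≡ 1 (mod 13)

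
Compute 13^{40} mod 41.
1

Using successive squaring:
Binary expansion of 40: 101000
Powers of 13 mod 41 (each is the square of the previous):
  13^1 ≡ 13 (mod 41)
  13^2 ≡ 13² = 169 ≡ 5 (mod 41)
  13^4 ≡ 5² = 25 ≡ 25 (mod 41)
  13^8 ≡ 25² = 625 ≡ 10 (mod 41)
  13^16 ≡ 10² = 100 ≡ 18 (mod 41)
  13^32 ≡ 18² = 324 ≡ 37 (mod 41)
40 = 32 + 8, so 13^40 = 13^32 × 13^8 ≡ 37 × 10 (mod 41)
Multiplying step by step:
  37 × 10 = 370 ≡ 1 (mod 41)
Result: 13^40 ≡ 1 (mod 41)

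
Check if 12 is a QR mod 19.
By Euler's criterion: 12^{9} ≡ 18 (mod 19). Since this equals -1 (≡ 18), 12 is not a QR.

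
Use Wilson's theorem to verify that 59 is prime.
(58)! mod 59 = 58. Since this equals -1 (mod 59), Wilson confirms 59 is prime.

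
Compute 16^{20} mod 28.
4

Using successive squaring:
Binary expansion of 20: 10100
Powers of 16 mod 28 (each is the square of the previous):
  16^1 ≡ 16 (mod 28)
  16^2 ≡ 16² = 256 ≡ 4 (mod 28)
  16^4 ≡ 4² = 16 ≡ 16 (mod 28)
  16^8 ≡ 16² = 256 ≡ 4 (mod 28)
  16^16 ≡ 4² = 16 ≡ 16 (mod 28)
20 = 16 + 4, so 16^20 = 16^16 × 16^4 ≡ 16 × 16 (mod 28)
Multiplying step by step:
  16 × 16 = 256 ≡ 4 (mod 28)
Result: 16^20 ≡ 4 (mod 28)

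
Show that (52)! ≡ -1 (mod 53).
(52)! mod 53 = 52. Since this equals -1 (mod 53), Wilson confirms 53 is prime.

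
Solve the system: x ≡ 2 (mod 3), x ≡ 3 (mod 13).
M = 3 × 13 = 39. M₁ = 13, y₁ ≡ 1 (mod 3). M₂ = 3, y₂ ≡ 9 (mod 13). x = 2×13×1 + 3×3×9 ≡ 29 (mod 39)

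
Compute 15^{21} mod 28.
15

Using successive squaring:
Binary expansion of 21: 10101
Powers of 15 mod 28 (each is the square of the previous):
  15^1 ≡ 15 (mod 28)
  15^2 ≡ 15² = 225 ≡ 1 (mod 28)
  15^4 ≡ 1² = 1 ≡ 1 (mod 28)
  15^8 ≡ 1² = 1 ≡ 1 (mod 28)
  15^16 ≡ 1² = 1 ≡ 1 (mod 28)
21 = 16 + 4 + 1, so 15^21 = 15^16 × 15^4 × 15^1 ≡ 1 × 1 × 15 (mod 28)
Multiplying step by step:
  1 × 1 = 1 ≡ 1 (mod 28)
  1 × 15 = 15 ≡ 15 (mod 28)
Result: 15^21 ≡ 15 (mod 28)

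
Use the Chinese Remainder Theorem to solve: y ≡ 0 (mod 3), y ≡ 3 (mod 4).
M = 3 × 4 = 12. M₁ = 4, y₁ ≡ 1 (mod 3). M₂ = 3, y₂ ≡ 3 (mod 4). y = 0×4×1 + 3×3×3 ≡ 3 (mod 12)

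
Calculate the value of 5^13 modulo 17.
Using repeated squaring. 13 = 8 + 4 + 1 (binary 1101). Repeated squaring mod 17: 5^1 ≡ 5; 5^2 ≡ 5² = 25 ≡ 8; 5^4 ≡ 8² = 64 ≡ 13; 5^8 ≡ 13² = 169 ≡ 16. Multiply: 5^13 = 5^8 × 5^4 × 5^1 ≡ 16 × 13 × 5 (mod 17): 16 × 13 = 208 ≡ 4; 4 × 5 = 20 ≡ 3. So 5^13 ≡ 3 (mod 17).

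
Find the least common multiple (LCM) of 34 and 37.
1258

First find GCD(34, 37) using the Euclidean algorithm:
34 = 0 × 37 + 34
37 = 1 × 34 + 3
34 = 11 × 3 + 1
3 = 3 × 1 + 0
GCD(34, 37) = 1

LCM formula: LCM(a, b) = (a × b) / GCD(a, b)
LCM(34, 37) = (34 × 37) / 1
LCM(34, 37) = 1258 / 1
LCM(34, 37) = 1258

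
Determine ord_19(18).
Powers of 18 mod 19: 18^1≡18, 18^2≡1. Order = 2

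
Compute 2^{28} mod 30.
16

Using successive squaring:
Binary expansion of 28: 11100
Powers of 2 mod 30 (each is the square of the previous):
  2^1 ≡ 2 (mod 30)
  2^2 ≡ 2² = 4 ≡ 4 (mod 30)
  2^4 ≡ 4² = 16 ≡ 16 (mod 30)
  2^8 ≡ 16² = 256 ≡ 16 (mod 30)
  2^16 ≡ 16² = 256 ≡ 16 (mod 30)
28 = 16 + 8 + 4, so 2^28 = 2^16 × 2^8 × 2^4 ≡ 16 × 16 × 16 (mod 30)
Multiplying step by step:
  16 × 16 = 256 ≡ 16 (mod 30)
  16 × 16 = 256 ≡ 16 (mod 30)
Result: 2^28 ≡ 16 (mod 30)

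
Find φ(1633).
1540

Prime factorization: 1633 = 23 × 71
Using the formula φ(n) = n × Π(1 - 1/p) for each prime factor p:
φ(1633) = 1633 × (1 - 1/23) × (1 - 1/71)
φ(1633) = 1540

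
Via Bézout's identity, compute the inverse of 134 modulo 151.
Extended GCD: 134(71) + 151(-63) = 1. So 134^(-1) ≡ 71 ≡ 71 (mod 151). Verify: 134 × 71 = 9514 ≡ 1 (mod 151)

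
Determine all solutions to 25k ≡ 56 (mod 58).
44

Since gcd(25, 58) = 1 divides 56, a solution exists.
Multiply both sides by the inverse of 25 mod 58:
  25^(-1) mod 58 = 7
  x ≡ 7 × 56 ≡ 392 ≡ 44 (mod 58)
Verification: 25 × 44 = 1100 = 18 × 58 + 56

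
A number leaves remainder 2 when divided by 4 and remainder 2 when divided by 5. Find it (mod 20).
M = 4 × 5 = 20. M₁ = 5, y₁ ≡ 1 (mod 4). M₂ = 4, y₂ ≡ 4 (mod 5). r = 2×5×1 + 2×4×4 ≡ 2 (mod 20)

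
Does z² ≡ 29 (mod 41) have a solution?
By Euler's criterion: 29^{20} ≡ 40 (mod 41). Since this equals -1 (≡ 40), 29 is not a QR.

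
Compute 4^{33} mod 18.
10

Using successive squaring:
Binary expansion of 33: 100001
Powers of 4 mod 18 (each is the square of the previous):
  4^1 ≡ 4 (mod 18)
  4^2 ≡ 4² = 16 ≡ 16 (mod 18)
  4^4 ≡ 16² = 256 ≡ 4 (mod 18)
  4^8 ≡ 4² = 16 ≡ 16 (mod 18)
  4^16 ≡ 16² = 256 ≡ 4 (mod 18)
  4^32 ≡ 4² = 16 ≡ 16 (mod 18)
33 = 32 + 1, so 4^33 = 4^32 × 4^1 ≡ 16 × 4 (mod 18)
Multiplying step by step:
  16 × 4 = 64 ≡ 10 (mod 18)
Result: 4^33 ≡ 10 (mod 18)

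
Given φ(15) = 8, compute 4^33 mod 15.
By Euler: 4^{8} ≡ 1 (mod 15) since gcd(4, 15) = 1. 33 = 4×8 + 1. So 4^{33} ≡ 4^{1} ≡ 4 (mod 15)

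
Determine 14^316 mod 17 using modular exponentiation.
Using Fermat: 14^{16} ≡ 1 (mod 17). 316 ≡ 12 (mod 16). So 14^{316} ≡ 14^{12} ≡ 4 (mod 17)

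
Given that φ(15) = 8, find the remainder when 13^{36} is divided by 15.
By Euler: 13^{8} ≡ 1 (mod 15) since gcd(13, 15) = 1. 36 = 4×8 + 4. So 13^{36} ≡ 13^{4} ≡ 1 (mod 15)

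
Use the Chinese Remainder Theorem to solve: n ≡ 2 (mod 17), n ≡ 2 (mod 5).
2

Using the Chinese Remainder Theorem:
M = product of moduli = 85
For equation 1: M_1 = 5, 5 ≡ 5 (mod 17), inverse of 5 mod 17 is 7 (check: 5 × 7 = 35 ≡ 1 (mod 17))
For equation 2: M_2 = 17, 17 ≡ 2 (mod 5), inverse of 17 mod 5 is 3 (check: 2 × 3 = 6 ≡ 1 (mod 5))
Combine: n ≡ Σ r_i×M_i×(M_i⁻¹ mod m_i) = 2×5×7 + 2×17×3 = 70 + 102 = 172
172 mod 85 = 2
n ≡ 2 (mod 85)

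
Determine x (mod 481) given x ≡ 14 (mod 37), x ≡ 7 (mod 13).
384

Using the Chinese Remainder Theorem:
M = product of moduli = 481
For equation 1: M_1 = 13, 13 ≡ 13 (mod 37), inverse of 13 mod 37 is 20 (check: 13 × 20 = 260 ≡ 1 (mod 37))
For equation 2: M_2 = 37, 37 ≡ 11 (mod 13), inverse of 37 mod 13 is 6 (check: 11 × 6 = 66 ≡ 1 (mod 13))
Combine: x ≡ Σ r_i×M_i×(M_i⁻¹ mod m_i) = 14×13×20 + 7×37×6 = 3640 + 1554 = 5194
5194 mod 481 = 384
x ≡ 384 (mod 481)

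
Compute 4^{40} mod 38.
28

Using successive squaring:
Binary expansion of 40: 101000
Powers of 4 mod 38 (each is the square of the previous):
  4^1 ≡ 4 (mod 38)
  4^2 ≡ 4² = 16 ≡ 16 (mod 38)
  4^4 ≡ 16² = 256 ≡ 28 (mod 38)
  4^8 ≡ 28² = 784 ≡ 24 (mod 38)
  4^16 ≡ 24² = 576 ≡ 6 (mod 38)
  4^32 ≡ 6² = 36 ≡ 36 (mod 38)
40 = 32 + 8, so 4^40 = 4^32 × 4^8 ≡ 36 × 24 (mod 38)
Multiplying step by step:
  36 × 24 = 864 ≡ 28 (mod 38)
Result: 4^40 ≡ 28 (mod 38)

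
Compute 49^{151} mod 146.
97

Using successive squaring:
Binary expansion of 151: 10010111
Powers of 49 mod 146 (each is the square of the previous):
  49^1 ≡ 49 (mod 146)
  49^2 ≡ 49² = 2401 ≡ 65 (mod 146)
  49^4 ≡ 65² = 4225 ≡ 137 (mod 146)
  49^8 ≡ 137² = 18769 ≡ 81 (mod 146)
  49^16 ≡ 81² = 6561 ≡ 137 (mod 146)
  49^32 ≡ 137² = 18769 ≡ 81 (mod 146)
  49^64 ≡ 81² = 6561 ≡ 137 (mod 146)
  49^128 ≡ 137² = 18769 ≡ 81 (mod 146)
151 = 128 + 16 + 4 + 2 + 1, so 49^151 = 49^128 × 49^16 × 49^4 × 49^2 × 49^1 ≡ 81 × 137 × 137 × 65 × 49 (mod 146)
Multiplying step by step:
  81 × 137 = 11097 ≡ 1 (mod 146)
  1 × 137 = 137 ≡ 137 (mod 146)
  137 × 65 = 8905 ≡ 145 (mod 146)
  145 × 49 = 7105 ≡ 97 (mod 146)
Result: 49^151 ≡ 97 (mod 146)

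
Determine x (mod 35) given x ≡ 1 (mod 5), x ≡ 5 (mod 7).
26

Using the Chinese Remainder Theorem:
M = product of moduli = 35
For equation 1: M_1 = 7, 7 ≡ 2 (mod 5), inverse of 7 mod 5 is 3 (check: 2 × 3 = 6 ≡ 1 (mod 5))
For equation 2: M_2 = 5, 5 ≡ 5 (mod 7), inverse of 5 mod 7 is 3 (check: 5 × 3 = 15 ≡ 1 (mod 7))
Combine: x ≡ Σ r_i×M_i×(M_i⁻¹ mod m_i) = 1×7×3 + 5×5×3 = 21 + 75 = 96
96 mod 35 = 26
x ≡ 26 (mod 35)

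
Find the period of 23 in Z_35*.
Powers of 23 mod 35: 23^1≡23, 23^2≡4, 23^3≡22, 23^4≡16, 23^5≡18, 23^6≡29, 23^7≡2, 23^8≡11, 23^9≡8, 23^10≡9, 23^11≡32, 23^12≡1. Order = 12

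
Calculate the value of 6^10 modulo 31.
10 = 8 + 2 (binary 1010). Repeated squaring mod 31: 6^1 ≡ 6; 6^2 ≡ 6² = 36 ≡ 5; 6^4 ≡ 5² = 25 ≡ 25; 6^8 ≡ 25² = 625 ≡ 5. Multiply: 6^10 = 6^8 × 6^2 ≡ 5 × 5 (mod 31): 5 × 5 = 25 ≡ 25. So 6^10 ≡ 25 (mod 31).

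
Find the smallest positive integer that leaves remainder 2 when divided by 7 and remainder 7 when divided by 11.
M = 7 × 11 = 77. M₁ = 11, y₁ ≡ 2 (mod 7). M₂ = 7, y₂ ≡ 8 (mod 11). z = 2×11×2 + 7×7×8 ≡ 51 (mod 77). The smallest positive such number is 51.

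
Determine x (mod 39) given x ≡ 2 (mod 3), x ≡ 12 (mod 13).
38

Using the Chinese Remainder Theorem:
M = product of moduli = 39
For equation 1: M_1 = 13, 13 ≡ 1 (mod 3), inverse of 13 mod 3 is 1 (check: 1 × 1 = 1 ≡ 1 (mod 3))
For equation 2: M_2 = 3, 3 ≡ 3 (mod 13), inverse of 3 mod 13 is 9 (check: 3 × 9 = 27 ≡ 1 (mod 13))
Combine: x ≡ Σ r_i×M_i×(M_i⁻¹ mod m_i) = 2×13×1 + 12×3×9 = 26 + 324 = 350
350 mod 39 = 38
x ≡ 38 (mod 39)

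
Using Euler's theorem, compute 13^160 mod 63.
By Euler: 13^{36} ≡ 1 (mod 63) since gcd(13, 63) = 1. 160 = 4×36 + 16. So 13^{160} ≡ 13^{16} ≡ 22 (mod 63)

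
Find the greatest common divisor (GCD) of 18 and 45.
9

Using the Euclidean algorithm:
18 = 0 × 45 + 18
45 = 2 × 18 + 9
18 = 2 × 9 + 0

GCD(18, 45) = 9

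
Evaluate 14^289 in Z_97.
Using Fermat: 14^{96} ≡ 1 (mod 97). 289 ≡ 1 (mod 96). So 14^{289} ≡ 14^{1} ≡ 14 (mod 97)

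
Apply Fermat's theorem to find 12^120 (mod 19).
By Fermat: 12^{18} ≡ 1 (mod 19). 120 = 6×18 + 12. So 12^{120} ≡ 12^{12} ≡ 1 (mod 19)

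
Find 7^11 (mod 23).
Using repeated squaring. 11 = 8 + 2 + 1 (binary 1011). Repeated squaring mod 23: 7^1 ≡ 7; 7^2 ≡ 7² = 49 ≡ 3; 7^4 ≡ 3² = 9 ≡ 9; 7^8 ≡ 9² = 81 ≡ 12. Multiply: 7^11 = 7^8 × 7^2 × 7^1 ≡ 12 × 3 × 7 (mod 23): 12 × 3 = 36 ≡ 13; 13 × 7 = 91 ≡ 22. So 7^11 ≡ 22 (mod 23).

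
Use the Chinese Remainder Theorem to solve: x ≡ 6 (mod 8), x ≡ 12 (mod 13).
M = 8 × 13 = 104. M₁ = 13, y₁ ≡ 5 (mod 8). M₂ = 8, y₂ ≡ 5 (mod 13). x = 6×13×5 + 12×8×5 ≡ 38 (mod 104)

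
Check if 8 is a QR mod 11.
By Euler's criterion: 8^{5} ≡ 10 (mod 11). Since this equals -1 (≡ 10), 8 is not a QR.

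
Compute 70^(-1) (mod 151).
70^(-1) ≡ 41 (mod 151). Verification: 70 × 41 = 2870 ≡ 1 (mod 151)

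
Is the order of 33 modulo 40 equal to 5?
No, the actual order is 4, not 5.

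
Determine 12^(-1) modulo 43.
12^(-1) ≡ 18 (mod 43). Verification: 12 × 18 = 216 ≡ 1 (mod 43)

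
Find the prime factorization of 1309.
7 × 11 × 17

Divide by primes starting from smallest:
1309 ÷ 7 = 187
187 ÷ 11 = 17
17 ÷ 17 = 1

1309 = 7 × 11 × 17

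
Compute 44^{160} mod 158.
20

Using successive squaring:
Binary expansion of 160: 10100000
Powers of 44 mod 158 (each is the square of the previous):
  44^1 ≡ 44 (mod 158)
  44^2 ≡ 44² = 1936 ≡ 40 (mod 158)
  44^4 ≡ 40² = 1600 ≡ 20 (mod 158)
  44^8 ≡ 20² = 400 ≡ 84 (mod 158)
  44^16 ≡ 84² = 7056 ≡ 104 (mod 158)
  44^32 ≡ 104² = 10816 ≡ 72 (mod 158)
  44^64 ≡ 72² = 5184 ≡ 128 (mod 158)
  44^128 ≡ 128² = 16384 ≡ 110 (mod 158)
160 = 128 + 32, so 44^160 = 44^128 × 44^32 ≡ 110 × 72 (mod 158)
Multiplying step by step:
  110 × 72 = 7920 ≡ 20 (mod 158)
Result: 44^160 ≡ 20 (mod 158)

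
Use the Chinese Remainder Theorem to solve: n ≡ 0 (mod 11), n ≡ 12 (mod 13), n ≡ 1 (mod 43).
1936

Using the Chinese Remainder Theorem:
M = product of moduli = 6149
For equation 1: M_1 = 559, 559 ≡ 9 (mod 11), inverse of 559 mod 11 is 5 (check: 9 × 5 = 45 ≡ 1 (mod 11))
For equation 2: M_2 = 473, 473 ≡ 5 (mod 13), inverse of 473 mod 13 is 8 (check: 5 × 8 = 40 ≡ 1 (mod 13))
For equation 3: M_3 = 143, 143 ≡ 14 (mod 43), inverse of 143 mod 43 is 40 (check: 14 × 40 = 560 ≡ 1 (mod 43))
Combine: n ≡ Σ r_i×M_i×(M_i⁻¹ mod m_i) = 0×559×5 + 12×473×8 + 1×143×40 = 0 + 45408 + 5720 = 51128
51128 mod 6149 = 1936
n ≡ 1936 (mod 6149)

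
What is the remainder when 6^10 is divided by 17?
10 = 8 + 2 (binary 1010). Repeated squaring mod 17: 6^1 ≡ 6; 6^2 ≡ 6² = 36 ≡ 2; 6^4 ≡ 2² = 4 ≡ 4; 6^8 ≡ 4² = 16 ≡ 16. Multiply: 6^10 = 6^8 × 6^2 ≡ 16 × 2 (mod 17): 16 × 2 = 32 ≡ 15. So 6^10 ≡ 15 (mod 17).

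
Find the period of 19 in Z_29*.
Powers of 19 mod 29: 19^1≡19, 19^2≡13, 19^3≡15, 19^4≡24, 19^5≡21, 19^6≡22, 19^7≡12, 19^8≡25, 19^9≡11, 19^10≡6, 19^11≡27, 19^12≡20, 19^13≡3, 19^14≡28, 19^15≡10, 19^16≡16, 19^17≡14, 19^18≡5, 19^19≡8, 19^20≡7, 19^21≡17, 19^22≡4, 19^23≡18, 19^24≡23, 19^25≡2, 19^26≡9, 19^27≡26, 19^28≡1. Order = 28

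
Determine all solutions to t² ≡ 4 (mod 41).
The square roots of 4 mod 41 are 2 and 39. Verify: 2² = 4 ≡ 4 (mod 41)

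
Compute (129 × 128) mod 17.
5

(129 × 128) = 16512
16512 mod 17 = 5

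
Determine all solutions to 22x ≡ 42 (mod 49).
42

Since gcd(22, 49) = 1 divides 42, a solution exists.
Multiply both sides by the inverse of 22 mod 49:
  22^(-1) mod 49 = 29
  x ≡ 29 × 42 ≡ 1218 ≡ 42 (mod 49)
Verification: 22 × 42 = 924 = 18 × 49 + 42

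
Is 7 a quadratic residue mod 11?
By Euler's criterion: 7^{5} ≡ 10 (mod 11). Since this equals -1 (≡ 10), 7 is not a QR.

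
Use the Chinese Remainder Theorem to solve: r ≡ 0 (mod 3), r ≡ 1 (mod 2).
M = 3 × 2 = 6. M₁ = 2, y₁ ≡ 2 (mod 3). M₂ = 3, y₂ ≡ 1 (mod 2). r = 0×2×2 + 1×3×1 ≡ 3 (mod 6)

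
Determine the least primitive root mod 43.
p - 1 = 42 has prime divisors 2, 3, 7. h is a primitive root mod 43 iff h^(42/q) ≢ 1 (mod 43) for each such q.
h = 2: 2^21 ≡ 42, 2^14 ≡ 1, 2^6 ≡ 21 (mod 43); 2^14 ≡ 1, so not a primitive root.
h = 3: 3^21 ≡ 42, 3^14 ≡ 36, 3^6 ≡ 41 (mod 43); none is 1, so 3 has order 42 and is a primitive root.
The smallest primitive root mod 43 is g = 3.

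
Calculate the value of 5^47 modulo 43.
Using Fermat: 5^{42} ≡ 1 (mod 43). 47 ≡ 5 (mod 42). So 5^{47} ≡ 5^{5} ≡ 29 (mod 43)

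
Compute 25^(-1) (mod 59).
26

Using Extended Euclidean Algorithm:
gcd(25, 59) = 1
Bezout coefficients: 25 × 26 + 59 × -11 = 1
So 25 × 26 ≡ 1 (mod 59)
The inverse is 26 mod 59 = 26
Verification: 25 × 26 = 650 = 11 × 59 + 1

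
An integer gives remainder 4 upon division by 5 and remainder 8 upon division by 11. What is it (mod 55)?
M = 5 × 11 = 55. M₁ = 11, y₁ ≡ 1 (mod 5). M₂ = 5, y₂ ≡ 9 (mod 11). z = 4×11×1 + 8×5×9 ≡ 19 (mod 55). The smallest positive such number is 19.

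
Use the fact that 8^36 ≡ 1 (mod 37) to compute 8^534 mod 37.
By Fermat: 8^{36} ≡ 1 (mod 37). 534 ≡ 30 (mod 36). So 8^{534} ≡ 8^{30} ≡ 36 (mod 37)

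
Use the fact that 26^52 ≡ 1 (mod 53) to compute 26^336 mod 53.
By Fermat: 26^{52} ≡ 1 (mod 53). 336 = 6×52 + 24. So 26^{336} ≡ 26^{24} ≡ 49 (mod 53)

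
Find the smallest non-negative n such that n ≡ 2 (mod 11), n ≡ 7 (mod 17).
24

Using the Chinese Remainder Theorem:
M = product of moduli = 187
For equation 1: M_1 = 17, 17 ≡ 6 (mod 11), inverse of 17 mod 11 is 2 (check: 6 × 2 = 12 ≡ 1 (mod 11))
For equation 2: M_2 = 11, 11 ≡ 11 (mod 17), inverse of 11 mod 17 is 14 (check: 11 × 14 = 154 ≡ 1 (mod 17))
Combine: n ≡ Σ r_i×M_i×(M_i⁻¹ mod m_i) = 2×17×2 + 7×11×14 = 68 + 1078 = 1146
1146 mod 187 = 24
n ≡ 24 (mod 187)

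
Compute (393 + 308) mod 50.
1

(393 + 308) = 701
701 mod 50 = 1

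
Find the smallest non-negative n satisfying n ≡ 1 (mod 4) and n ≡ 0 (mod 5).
M = 4 × 5 = 20. M₁ = 5, y₁ ≡ 1 (mod 4). M₂ = 4, y₂ ≡ 4 (mod 5). n = 1×5×1 + 0×4×4 ≡ 5 (mod 20)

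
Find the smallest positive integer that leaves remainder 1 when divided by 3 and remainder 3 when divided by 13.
M = 3 × 13 = 39. M₁ = 13, y₁ ≡ 1 (mod 3). M₂ = 3, y₂ ≡ 9 (mod 13). t = 1×13×1 + 3×3×9 ≡ 16 (mod 39). The smallest positive such number is 16.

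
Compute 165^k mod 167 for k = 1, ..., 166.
g^1, g^2, ..., g^{166} mod 167: {165, 4, 159, 16, 135, 64, 39, 89, 156, 22, 123, 88, 158, 18, 131, 72, 23, 121, 92, 150, 34, 99, 136, 62, 43, 81, 5, 157, 20, 127, 80, 7, 153, 28, 111, 112, 110, 114, 106, 122, 90, 154, 26, 115, 104, 126, 82, 3, 161, 12, 143, 48, 71, 25, 117, 100, 134, 66, 35, 97, 140, 54, 59, 49, 69, 29, 109, 116, 102, 130, 74, 19, 129, 76, 15, 137, 60, 47, 73, 21, 125, 84, 166, 2, 163, 8, 151, 32, 103, 128, 78, 11, 145, 44, 79, 9, 149, 36, 95, 144, 46, 75, 17, 133, 68, 31, 105, 124, 86, 162, 10, 147, 40, 87, 160, 14, 139, 56, 55, 57, 53, 61, 45, 77, 13, 141, 52, 63, 41, 85, 164, 6, 155, 24, 119, 96, 142, 50, 67, 33, 101, 132, 70, 27, 113, 108, 118, 98, 138, 58, 51, 65, 37, 93, 148, 38, 91, 152, 30, 107, 120, 94, 146, 42, 83, 1}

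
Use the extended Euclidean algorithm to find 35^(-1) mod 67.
Extended GCD: 35(23) + 67(-12) = 1. So 35^(-1) ≡ 23 ≡ 23 (mod 67). Verify: 35 × 23 = 805 ≡ 1 (mod 67)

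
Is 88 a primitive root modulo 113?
No

To verify, check if 88^(112/q) ≢ 1 (mod 113) for each prime divisor q of 112
Divisors of 112 = 112: [1, 2, 4, 7, 8, 14, 16, 28, 56, 112]
  88^(112/2) = 88^56 ≡ 1 (mod 113)
  88^(112/7) = 88^16 ≡ 109 (mod 113)
Conclusion: 88 is not a primitive root modulo 113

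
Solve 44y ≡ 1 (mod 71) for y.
21

Using Extended Euclidean Algorithm:
gcd(44, 71) = 1
Bezout coefficients: 44 × 21 + 71 × -13 = 1
So 44 × 21 ≡ 1 (mod 71)
The inverse is 21 mod 71 = 21
Verification: 44 × 21 = 924 = 13 × 71 + 1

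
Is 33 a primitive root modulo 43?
p - 1 = 42 has prime divisors 2, 3, 7. Check 33^(42/q) mod 43 for each: 33^(42/2) = 33^21 ≡ 42, 33^(42/3) = 33^14 ≡ 36, 33^(42/7) = 33^6 ≡ 35 (mod 43). None of these is 1, so 33 has order 42 = φ(43), so it is a primitive root mod 43.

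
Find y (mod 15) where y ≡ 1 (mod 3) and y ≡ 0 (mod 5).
M = 3 × 5 = 15. M₁ = 5, y₁ ≡ 2 (mod 3). M₂ = 3, y₂ ≡ 2 (mod 5). y = 1×5×2 + 0×3×2 ≡ 10 (mod 15)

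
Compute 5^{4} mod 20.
5

Using successive squaring:
Binary expansion of 4: 100
Powers of 5 mod 20 (each is the square of the previous):
  5^1 ≡ 5 (mod 20)
  5^2 ≡ 5² = 25 ≡ 5 (mod 20)
  5^4 ≡ 5² = 25 ≡ 5 (mod 20)
4 is a power of 2, so 5^4 is the last square: ≡ 5 (mod 20)
Result: 5^4 ≡ 5 (mod 20)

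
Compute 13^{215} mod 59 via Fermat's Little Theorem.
52

By Fermat's Little Theorem, a^(p-1) ≡ 1 (mod p) for prime p and gcd(a, p) = 1
Here p = 59, so 13^58 ≡ 1 (mod 59)
We can reduce the exponent: 215 mod 58 = 41
So 13^215 ≡ 13^41 (mod 59)
Computing: 13^41 mod 59 = 52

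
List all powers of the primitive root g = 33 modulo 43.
g^1, g^2, ..., g^{42} mod 43: {33, 14, 32, 24, 18, 35, 37, 17, 2, 23, 28, 21, 5, 36, 27, 31, 34, 4, 3, 13, 42, 10, 29, 11, 19, 25, 8, 6, 26, 41, 20, 15, 22, 38, 7, 16, 12, 9, 39, 40, 30, 1}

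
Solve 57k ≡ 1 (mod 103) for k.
57^(-1) ≡ 47 (mod 103). Verification: 57 × 47 = 2679 ≡ 1 (mod 103)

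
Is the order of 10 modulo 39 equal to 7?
No, the actual order is 6, not 7.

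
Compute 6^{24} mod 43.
1

Using successive squaring:
Binary expansion of 24: 11000
Powers of 6 mod 43 (each is the square of the previous):
  6^1 ≡ 6 (mod 43)
  6^2 ≡ 6² = 36 ≡ 36 (mod 43)
  6^4 ≡ 36² = 1296 ≡ 6 (mod 43)
  6^8 ≡ 6² = 36 ≡ 36 (mod 43)
  6^16 ≡ 36² = 1296 ≡ 6 (mod 43)
24 = 16 + 8, so 6^24 = 6^16 × 6^8 ≡ 6 × 36 (mod 43)
Multiplying step by step:
  6 × 36 = 216 ≡ 1 (mod 43)
Result: 6^24 ≡ 1 (mod 43)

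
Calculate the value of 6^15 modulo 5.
Using Fermat: 6^{4} ≡ 1 (mod 5). 15 ≡ 3 (mod 4). So 6^{15} ≡ 6^{3} ≡ 1 (mod 5)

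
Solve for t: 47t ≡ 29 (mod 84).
31

Since gcd(47, 84) = 1 divides 29, a solution exists.
Multiply both sides by the inverse of 47 mod 84:
  47^(-1) mod 84 = 59
  x ≡ 59 × 29 ≡ 1711 ≡ 31 (mod 84)
Verification: 47 × 31 = 1457 = 17 × 84 + 29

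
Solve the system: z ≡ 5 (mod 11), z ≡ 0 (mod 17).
M = 11 × 17 = 187. M₁ = 17, y₁ ≡ 2 (mod 11). M₂ = 11, y₂ ≡ 14 (mod 17). z = 5×17×2 + 0×11×14 ≡ 170 (mod 187)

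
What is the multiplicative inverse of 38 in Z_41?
27

Using Extended Euclidean Algorithm:
gcd(38, 41) = 1
Bezout coefficients: 38 × -14 + 41 × 13 = 1
So 38 × -14 ≡ 1 (mod 41)
The inverse is -14 mod 41 = 27
Verification: 38 × 27 = 1026 = 25 × 41 + 1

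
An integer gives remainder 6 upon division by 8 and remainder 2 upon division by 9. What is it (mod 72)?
M = 8 × 9 = 72. M₁ = 9, y₁ ≡ 1 (mod 8). M₂ = 8, y₂ ≡ 8 (mod 9). z = 6×9×1 + 2×8×8 ≡ 38 (mod 72). The smallest positive such number is 38.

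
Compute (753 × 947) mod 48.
3

(753 × 947) = 713091
713091 mod 48 = 3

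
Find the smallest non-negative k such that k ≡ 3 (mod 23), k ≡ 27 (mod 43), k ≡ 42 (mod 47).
371

Using the Chinese Remainder Theorem:
M = product of moduli = 46483
For equation 1: M_1 = 2021, 2021 ≡ 20 (mod 23), inverse of 2021 mod 23 is 15 (check: 20 × 15 = 300 ≡ 1 (mod 23))
For equation 2: M_2 = 1081, 1081 ≡ 6 (mod 43), inverse of 1081 mod 43 is 36 (check: 6 × 36 = 216 ≡ 1 (mod 43))
For equation 3: M_3 = 989, 989 ≡ 2 (mod 47), inverse of 989 mod 47 is 24 (check: 2 × 24 = 48 ≡ 1 (mod 47))
Combine: k ≡ Σ r_i×M_i×(M_i⁻¹ mod m_i) = 3×2021×15 + 27×1081×36 + 42×989×24 = 90945 + 1050732 + 996912 = 2138589
2138589 mod 46483 = 371
k ≡ 371 (mod 46483)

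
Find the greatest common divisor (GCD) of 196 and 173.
1

Using the Euclidean algorithm:
196 = 1 × 173 + 23
173 = 7 × 23 + 12
23 = 1 × 12 + 11
12 = 1 × 11 + 1
11 = 11 × 1 + 0

GCD(196, 173) = 1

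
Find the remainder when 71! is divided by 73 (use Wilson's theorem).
(72)! = (71)! × (72) ≡ -1 (mod 73). So (71)! ≡ -1 × (72)^(-1) ≡ (-1)×(-1) = 1 (mod 73)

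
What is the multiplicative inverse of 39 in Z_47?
39^(-1) ≡ 41 (mod 47). Verification: 39 × 41 = 1599 ≡ 1 (mod 47)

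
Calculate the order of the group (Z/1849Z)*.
1806

Prime factorization: 1849 = 43^2
Using the formula φ(n) = n × Π(1 - 1/p) for each prime factor p:
φ(1849) = 1849 × (1 - 1/43)
φ(1849) = 1806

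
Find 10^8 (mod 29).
8 = 8 (binary 1000). Repeated squaring mod 29: 10^1 ≡ 10; 10^2 ≡ 10² = 100 ≡ 13; 10^4 ≡ 13² = 169 ≡ 24; 10^8 ≡ 24² = 576 ≡ 25. So 10^8 ≡ 25 (mod 29).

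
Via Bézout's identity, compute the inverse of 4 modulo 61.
Extended GCD: 4(-15) + 61(1) = 1. So 4^(-1) ≡ 46 ≡ 46 (mod 61). Verify: 4 × 46 = 184 ≡ 1 (mod 61)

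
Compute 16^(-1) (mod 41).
16^(-1) ≡ 18 (mod 41). Verification: 16 × 18 = 288 ≡ 1 (mod 41)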